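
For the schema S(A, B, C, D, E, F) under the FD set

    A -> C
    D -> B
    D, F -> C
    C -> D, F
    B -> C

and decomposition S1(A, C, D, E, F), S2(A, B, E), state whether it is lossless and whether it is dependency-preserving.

lossless but not dependency-preserving

Lossless test: (A, E)⁺ = {A, B, C, D, E, F}, which contains all of one fragment — lossless.
Dependency preservation: the restricted closure of {D} across the fragments never reaches {B}, so D → B cannot be enforced without a join — not preserved.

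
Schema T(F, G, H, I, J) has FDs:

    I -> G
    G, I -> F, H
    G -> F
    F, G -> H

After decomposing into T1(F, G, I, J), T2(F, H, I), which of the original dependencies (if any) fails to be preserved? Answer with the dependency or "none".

Check F, G → H: no single fragment contains all of {F, G, H}, and the restricted closure of {F, G} across the fragments never reaches {H}.
I → G is preserved.
G, I → F, H is preserved.
G → F is preserved.

F, G -> H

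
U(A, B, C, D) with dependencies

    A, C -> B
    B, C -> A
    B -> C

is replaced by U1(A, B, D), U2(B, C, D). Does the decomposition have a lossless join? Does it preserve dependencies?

lossless but not dependency-preserving

Lossless test: (B, D)⁺ = {A, B, C, D}, which contains all of one fragment — lossless.
Dependency preservation: the restricted closure of {A, C} across the fragments never reaches {B}, so A, C → B cannot be enforced without a join — not preserved.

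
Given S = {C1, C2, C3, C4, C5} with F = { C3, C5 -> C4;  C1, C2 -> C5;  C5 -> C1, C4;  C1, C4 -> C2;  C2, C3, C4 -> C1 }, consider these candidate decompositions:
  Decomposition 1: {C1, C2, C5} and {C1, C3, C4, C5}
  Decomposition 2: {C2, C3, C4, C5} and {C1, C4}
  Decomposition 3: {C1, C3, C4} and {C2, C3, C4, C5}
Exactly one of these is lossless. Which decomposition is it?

Decomposition 1

Decomposition 1: common = {C1, C5}, closure = {C1, C2, C4, C5} → lossless.
Decomposition 2: common = {C4}, closure = {C4} → lossy.
Decomposition 3: common = {C3, C4}, closure = {C3, C4} → lossy.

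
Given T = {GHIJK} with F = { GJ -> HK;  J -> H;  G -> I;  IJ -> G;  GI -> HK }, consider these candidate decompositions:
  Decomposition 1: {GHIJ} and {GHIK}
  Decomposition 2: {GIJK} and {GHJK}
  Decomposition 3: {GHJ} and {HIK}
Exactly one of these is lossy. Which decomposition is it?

Decomposition 1: common = {GHI}, closure = {GHIK} → lossless.
Decomposition 2: common = {GJK}, closure = {GHIJK} → lossless.
Decomposition 3: common = {H}, closure = {H} → lossy.

Decomposition 3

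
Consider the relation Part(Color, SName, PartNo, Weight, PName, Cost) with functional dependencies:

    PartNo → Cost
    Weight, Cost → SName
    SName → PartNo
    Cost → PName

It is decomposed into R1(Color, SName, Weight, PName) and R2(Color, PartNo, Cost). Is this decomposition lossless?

No

Common attributes: R1 ∩ R2 = {Color}.
No dependency enlarges {Color}, so (Color)⁺ = {Color}.
The closure contains neither all of R1 = {Color, SName, Weight, PName} nor all of R2 = {Color, PartNo, Cost}, so the common attributes are not a superkey of either fragment. The join is lossy.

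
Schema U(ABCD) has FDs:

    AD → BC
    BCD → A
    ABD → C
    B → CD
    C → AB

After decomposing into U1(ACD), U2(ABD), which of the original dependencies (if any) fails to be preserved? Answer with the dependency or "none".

none

AD → BC: restricted closure across fragments reaches BC.
BCD → A: restricted closure across fragments reaches A.
ABD → C: restricted closure across fragments reaches C.
B → CD: restricted closure across fragments reaches CD.
C → AB: restricted closure across fragments reaches AB.
Every dependency is enforceable on the fragments, so the decomposition is dependency-preserving.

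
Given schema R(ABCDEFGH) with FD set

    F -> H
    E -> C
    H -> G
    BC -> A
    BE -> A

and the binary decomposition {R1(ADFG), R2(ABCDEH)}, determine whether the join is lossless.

Common attributes: R1 ∩ R2 = {AD}.
No dependency enlarges {AD}, so (AD)⁺ = {AD}.
The closure contains neither all of R1 = {ADFG} nor all of R2 = {ABCDEH}, so the common attributes are not a superkey of either fragment. The join is lossy.

No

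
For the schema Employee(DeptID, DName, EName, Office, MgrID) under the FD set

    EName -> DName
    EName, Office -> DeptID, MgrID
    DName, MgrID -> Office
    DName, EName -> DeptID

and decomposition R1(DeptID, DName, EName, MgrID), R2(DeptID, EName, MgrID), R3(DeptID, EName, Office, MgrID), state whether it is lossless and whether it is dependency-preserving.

lossless but not dependency-preserving

Lossless test (chase): Rows 1 and 2 agree on EName; apply EName→DName and equate their DName entries. Rows 1 and 3 agree on EName; apply EName→DName and equate their DName entries. Rows 1 and 2 agree on DName, MgrID; apply DName, MgrID→Office and equate their Office entries. Rows 1 and 3 agree on DName, MgrID; apply DName, MgrID→Office and equate their Office entries. Row 1 is now all distinguished symbols — the join is lossless.
Dependency preservation: the restricted closure of {DName, MgrID} across the fragments never reaches {Office}, so DName, MgrID → Office cannot be enforced without a join — not preserved.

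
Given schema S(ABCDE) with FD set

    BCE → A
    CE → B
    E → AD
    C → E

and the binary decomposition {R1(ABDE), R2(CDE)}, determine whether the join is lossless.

Common attributes: R1 ∩ R2 = {DE}.
Closure of {DE}: E → AD applies, adding A. So (DE)⁺ = {ADE}.
The closure contains neither all of R1 = {ABDE} nor all of R2 = {CDE}, so the common attributes are not a superkey of either fragment. The join is lossy.

No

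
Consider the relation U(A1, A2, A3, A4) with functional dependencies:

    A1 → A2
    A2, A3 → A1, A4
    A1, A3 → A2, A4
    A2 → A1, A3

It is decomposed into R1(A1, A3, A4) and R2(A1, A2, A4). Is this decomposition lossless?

Common attributes: R1 ∩ R2 = {A1, A4}.
Closure of {A1, A4}: A1 → A2 applies, adding A2; A2 → A1, A3 applies, adding A3. So (A1, A4)⁺ = {A1, A2, A3, A4}.
This closure contains every attribute of R1, so R1 ∩ R2 → R1. The join is lossless.

Yes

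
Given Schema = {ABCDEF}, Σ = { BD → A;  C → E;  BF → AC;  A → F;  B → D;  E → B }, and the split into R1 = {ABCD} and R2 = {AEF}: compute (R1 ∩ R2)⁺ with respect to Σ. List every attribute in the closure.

AF

R1 ∩ R2 = {A}.
A → F applies, adding F
Closure: {AF}.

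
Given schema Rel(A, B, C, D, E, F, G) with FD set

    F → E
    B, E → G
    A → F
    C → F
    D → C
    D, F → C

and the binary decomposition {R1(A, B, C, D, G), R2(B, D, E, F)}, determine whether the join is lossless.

Common attributes: R1 ∩ R2 = {B, D}.
Closure of {B, D}: D → C applies, adding C; C → F applies, adding F; F → E applies, adding E; B, E → G applies, adding G. So (B, D)⁺ = {B, C, D, E, F, G}.
This closure contains every attribute of R2, so R1 ∩ R2 → R2. The join is lossless.

Yes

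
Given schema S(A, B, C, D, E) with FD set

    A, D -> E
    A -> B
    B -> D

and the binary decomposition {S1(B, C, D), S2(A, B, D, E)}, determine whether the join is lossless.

No

Common attributes: S1 ∩ S2 = {B, D}.
No dependency enlarges {B, D}, so (B, D)⁺ = {B, D}.
The closure contains neither all of S1 = {B, C, D} nor all of S2 = {A, B, D, E}, so the common attributes are not a superkey of either fragment. The join is lossy.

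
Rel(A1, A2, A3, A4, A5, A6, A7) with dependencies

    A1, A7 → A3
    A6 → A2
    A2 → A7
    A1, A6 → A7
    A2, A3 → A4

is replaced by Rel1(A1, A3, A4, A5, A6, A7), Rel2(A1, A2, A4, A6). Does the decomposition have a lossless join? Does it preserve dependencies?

Lossless test: (A1, A4, A6)⁺ = {A1, A2, A3, A4, A6, A7}, which contains all of one fragment — lossless.
Dependency preservation: the restricted closure of {A2} across the fragments never reaches {A7}, so A2 → A7 cannot be enforced without a join — not preserved.

lossless but not dependency-preserving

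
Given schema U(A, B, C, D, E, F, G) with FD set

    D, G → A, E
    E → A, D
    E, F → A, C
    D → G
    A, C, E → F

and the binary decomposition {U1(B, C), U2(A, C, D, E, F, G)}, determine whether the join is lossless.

No

Common attributes: U1 ∩ U2 = {C}.
No dependency enlarges {C}, so (C)⁺ = {C}.
The closure contains neither all of U1 = {B, C} nor all of U2 = {A, C, D, E, F, G}, so the common attributes are not a superkey of either fragment. The join is lossy.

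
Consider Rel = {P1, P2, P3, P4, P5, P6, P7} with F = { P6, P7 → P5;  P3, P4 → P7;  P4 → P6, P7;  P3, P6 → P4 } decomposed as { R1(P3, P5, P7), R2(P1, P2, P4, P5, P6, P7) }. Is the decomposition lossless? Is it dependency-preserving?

Lossless test: (P5, P7)⁺ = {P5, P7}, which is a superkey of neither fragment — lossy.
Dependency preservation: the restricted closure of {P3, P6} across the fragments never reaches {P4}, so P3, P6 → P4 cannot be enforced without a join — not preserved.

lossy and not dependency-preserving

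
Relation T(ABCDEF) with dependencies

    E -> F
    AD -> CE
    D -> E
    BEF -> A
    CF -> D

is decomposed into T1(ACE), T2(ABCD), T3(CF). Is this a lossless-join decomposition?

Chase test. Columns are ABCDEF; row i has aⱼ where attribute j ∈ Ti, else bᵢⱼ.
Initial tableau (one row per fragment):
  row 1: a1 b12 a3 b14 a5 b16
  row 2: a1 a2 a3 a4 b25 b26
  row 3: b31 b32 a3 b34 b35 a6
No row becomes fully distinguished — the join is lossy.

No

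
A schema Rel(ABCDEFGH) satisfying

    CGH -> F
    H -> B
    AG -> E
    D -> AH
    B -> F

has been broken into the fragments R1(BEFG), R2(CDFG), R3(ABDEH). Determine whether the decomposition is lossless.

Chase test. Columns are ABCDEFGH; row i has aⱼ where attribute j ∈ Ri, else bᵢⱼ.
Initial tableau (one row per fragment):
  row 1: b11 a2 b13 b14 a5 a6 a7 b18
  row 2: b21 b22 a3 a4 b25 a6 a7 b28
  row 3: a1 a2 b33 a4 a5 b36 b37 a8
Rows 2 and 3 agree on D; apply D→AH and equate their AH entries.
Rows 1 and 3 agree on B; apply B→F and equate their F entries.
Rows 2 and 3 agree on H; apply H→B and equate their B entries.
No row becomes fully distinguished — the join is lossy.

No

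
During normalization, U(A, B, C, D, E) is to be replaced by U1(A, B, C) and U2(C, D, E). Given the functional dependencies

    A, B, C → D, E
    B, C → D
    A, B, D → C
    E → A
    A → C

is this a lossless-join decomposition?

Common attributes: U1 ∩ U2 = {C}.
No dependency enlarges {C}, so (C)⁺ = {C}.
The closure contains neither all of U1 = {A, B, C} nor all of U2 = {C, D, E}, so the common attributes are not a superkey of either fragment. The join is lossy.

No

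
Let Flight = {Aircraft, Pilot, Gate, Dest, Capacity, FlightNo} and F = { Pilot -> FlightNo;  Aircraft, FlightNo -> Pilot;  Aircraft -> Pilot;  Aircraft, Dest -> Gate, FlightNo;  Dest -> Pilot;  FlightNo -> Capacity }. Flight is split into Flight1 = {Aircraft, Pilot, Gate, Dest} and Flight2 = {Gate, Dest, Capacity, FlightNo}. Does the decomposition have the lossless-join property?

Yes

Common attributes: Flight1 ∩ Flight2 = {Gate, Dest}.
Closure of {Gate, Dest}: Dest → Pilot applies, adding Pilot; Pilot → FlightNo applies, adding FlightNo; FlightNo → Capacity applies, adding Capacity. So (Gate, Dest)⁺ = {Pilot, Gate, Dest, Capacity, FlightNo}.
This closure contains every attribute of Flight2, so Flight1 ∩ Flight2 → Flight2. The join is lossless.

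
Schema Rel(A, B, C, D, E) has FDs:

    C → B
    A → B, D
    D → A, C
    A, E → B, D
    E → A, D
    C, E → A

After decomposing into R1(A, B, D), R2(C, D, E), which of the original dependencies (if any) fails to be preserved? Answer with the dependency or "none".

Check C → B: no single fragment contains all of {B, C}, and the restricted closure of {C} across the fragments never reaches {B}.
A → B, D is preserved.
D → A, C is preserved.
A, E → B, D is preserved.
E → A, D is preserved.
C, E → A is preserved.

C → B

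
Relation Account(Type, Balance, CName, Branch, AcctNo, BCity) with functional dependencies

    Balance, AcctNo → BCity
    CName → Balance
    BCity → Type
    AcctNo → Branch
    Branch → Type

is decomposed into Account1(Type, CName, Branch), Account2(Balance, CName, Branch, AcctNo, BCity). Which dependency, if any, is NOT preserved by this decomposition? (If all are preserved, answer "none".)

BCity → Type

Check BCity → Type: no single fragment contains all of {Type, BCity}, and the restricted closure of {BCity} across the fragments never reaches {Type}.
Balance, AcctNo → BCity is preserved.
CName → Balance is preserved.
AcctNo → Branch is preserved.
Branch → Type is preserved.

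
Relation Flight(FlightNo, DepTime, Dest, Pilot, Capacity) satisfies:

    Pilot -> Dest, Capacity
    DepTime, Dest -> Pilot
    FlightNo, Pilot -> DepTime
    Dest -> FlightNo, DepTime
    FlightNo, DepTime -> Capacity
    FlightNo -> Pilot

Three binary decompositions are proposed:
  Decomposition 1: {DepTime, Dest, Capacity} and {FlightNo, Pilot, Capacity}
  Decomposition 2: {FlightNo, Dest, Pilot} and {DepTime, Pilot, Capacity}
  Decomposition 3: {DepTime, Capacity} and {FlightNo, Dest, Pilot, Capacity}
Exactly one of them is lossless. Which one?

Decomposition 2

Decomposition 1: common = {Capacity}, closure = {Capacity} → lossy.
Decomposition 2: common = {Pilot}, closure = {FlightNo, DepTime, Dest, Pilot, Capacity} → lossless.
Decomposition 3: common = {Capacity}, closure = {Capacity} → lossy.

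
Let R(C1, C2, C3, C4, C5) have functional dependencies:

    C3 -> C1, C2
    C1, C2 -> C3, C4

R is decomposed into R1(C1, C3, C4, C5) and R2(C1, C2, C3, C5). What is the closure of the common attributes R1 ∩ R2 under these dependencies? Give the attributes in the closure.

R1 ∩ R2 = {C1, C3, C5}.
C3 → C1, C2 applies, adding C2
C1, C2 → C3, C4 applies, adding C4
Closure: {C1, C2, C3, C4, C5}.

C1, C2, C3, C4, C5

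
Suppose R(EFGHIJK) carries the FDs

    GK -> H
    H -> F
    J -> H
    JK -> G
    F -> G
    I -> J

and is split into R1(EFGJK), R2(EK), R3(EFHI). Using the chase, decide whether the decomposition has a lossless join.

No

Chase test. Columns are EFGHIJK; row i has aⱼ where attribute j ∈ Ri, else bᵢⱼ.
Initial tableau (one row per fragment):
  row 1: a1 a2 a3 b14 b15 a6 a7
  row 2: a1 b22 b23 b24 b25 b26 a7
  row 3: a1 a2 b33 a4 a5 b36 b37
Rows 1 and 3 agree on F; apply F→G and equate their G entries.
No row becomes fully distinguished — the join is lossy.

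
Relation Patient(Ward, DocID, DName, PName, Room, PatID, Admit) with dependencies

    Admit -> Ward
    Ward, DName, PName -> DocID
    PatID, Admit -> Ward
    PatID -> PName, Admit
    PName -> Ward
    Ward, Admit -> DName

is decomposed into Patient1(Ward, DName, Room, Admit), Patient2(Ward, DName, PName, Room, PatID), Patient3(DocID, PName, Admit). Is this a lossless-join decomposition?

Chase test. Columns are Ward, DocID, DName, PName, Room, PatID, Admit; row i has aⱼ where attribute j ∈ Patienti, else bᵢⱼ.
Initial tableau (one row per fragment):
  row 1: a1 b12 a3 b14 a5 b16 a7
  row 2: a1 b22 a3 a4 a5 a6 b27
  row 3: b31 a2 b33 a4 b35 b36 a7
Rows 1 and 3 agree on Admit; apply Admit→Ward and equate their Ward entries.
Rows 1 and 3 agree on Ward, Admit; apply Ward, Admit→DName and equate their DName entries.
Rows 2 and 3 agree on Ward, DName, PName; apply Ward, DName, PName→DocID and equate their DocID entries.
No row becomes fully distinguished — the join is lossy.

No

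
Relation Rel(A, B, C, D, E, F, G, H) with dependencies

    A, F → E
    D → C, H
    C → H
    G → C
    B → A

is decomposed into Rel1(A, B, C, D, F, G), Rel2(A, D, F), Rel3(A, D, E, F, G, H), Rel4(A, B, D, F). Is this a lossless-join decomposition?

Yes

Chase test. Columns are A, B, C, D, E, F, G, H; row i has aⱼ where attribute j ∈ Reli, else bᵢⱼ.
Initial tableau (one row per fragment):
  row 1: a1 a2 a3 a4 b15 a6 a7 b18
  row 2: a1 b22 b23 a4 b25 a6 b27 b28
  row 3: a1 b32 b33 a4 a5 a6 a7 a8
  row 4: a1 a2 b43 a4 b45 a6 b47 b48
Rows 1 and 2 agree on A, F; apply A, F→E and equate their E entries.
Rows 1 and 3 agree on A, F; apply A, F→E and equate their E entries.
Rows 1 and 4 agree on A, F; apply A, F→E and equate their E entries.
Rows 1 and 2 agree on D; apply D→C, H and equate their C, H entries.
Rows 1 and 3 agree on D; apply D→C, H and equate their C, H entries.
Rows 1 and 4 agree on D; apply D→C, H and equate their C, H entries.
Row 1 is now all distinguished symbols — the join is lossless.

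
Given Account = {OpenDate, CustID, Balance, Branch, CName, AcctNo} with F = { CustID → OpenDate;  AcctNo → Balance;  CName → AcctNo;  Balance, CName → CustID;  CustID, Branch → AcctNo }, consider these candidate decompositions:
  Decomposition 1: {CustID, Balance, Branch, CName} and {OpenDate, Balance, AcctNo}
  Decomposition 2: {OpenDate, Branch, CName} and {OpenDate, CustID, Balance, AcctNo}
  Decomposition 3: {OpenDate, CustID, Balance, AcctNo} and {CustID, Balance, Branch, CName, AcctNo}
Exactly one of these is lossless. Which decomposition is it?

Decomposition 1: common = {Balance}, closure = {Balance} → lossy.
Decomposition 2: common = {OpenDate}, closure = {OpenDate} → lossy.
Decomposition 3: common = {CustID, Balance, AcctNo}, closure = {OpenDate, CustID, Balance, AcctNo} → lossless.

Decomposition 3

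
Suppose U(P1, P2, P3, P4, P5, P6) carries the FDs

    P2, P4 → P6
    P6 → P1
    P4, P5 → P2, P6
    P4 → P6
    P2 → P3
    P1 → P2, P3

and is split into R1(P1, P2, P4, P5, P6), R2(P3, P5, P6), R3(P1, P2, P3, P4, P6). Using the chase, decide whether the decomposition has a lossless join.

Yes

Chase test. Columns are P1, P2, P3, P4, P5, P6; row i has aⱼ where attribute j ∈ Ri, else bᵢⱼ.
Initial tableau (one row per fragment):
  row 1: a1 a2 b13 a4 a5 a6
  row 2: b21 b22 a3 b24 a5 a6
  row 3: a1 a2 a3 a4 b35 a6
Rows 1 and 2 agree on P6; apply P6→P1 and equate their P1 entries.
Rows 1 and 3 agree on P2; apply P2→P3 and equate their P3 entries.
Rows 1 and 2 agree on P1; apply P1→P2, P3 and equate their P2, P3 entries.
Row 1 is now all distinguished symbols — the join is lossless.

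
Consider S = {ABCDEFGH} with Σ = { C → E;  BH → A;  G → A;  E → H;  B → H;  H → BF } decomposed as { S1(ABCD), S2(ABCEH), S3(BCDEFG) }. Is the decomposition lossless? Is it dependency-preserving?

Lossless test (chase): Rows 1 and 2 agree on C; apply C→E and equate their E entries. Rows 1 and 2 agree on E; apply E→H and equate their H entries. Rows 1 and 3 agree on E; apply E→H and equate their H entries. Rows 1 and 2 agree on H; apply H→BF and equate their BF entries. Rows 1 and 3 agree on H; apply H→BF and equate their BF entries. Rows 1 and 3 agree on BH; apply BH→A and equate their A entries. Row 3 is now all distinguished symbols — the join is lossless.
Dependency preservation: the restricted closure of {G} across the fragments never reaches {A}, so G → A cannot be enforced without a join — not preserved.

lossless but not dependency-preserving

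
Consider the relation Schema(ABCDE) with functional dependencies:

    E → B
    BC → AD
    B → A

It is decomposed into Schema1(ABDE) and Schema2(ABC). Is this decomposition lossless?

No

Common attributes: Schema1 ∩ Schema2 = {AB}.
No dependency enlarges {AB}, so (AB)⁺ = {AB}.
The closure contains neither all of Schema1 = {ABDE} nor all of Schema2 = {ABC}, so the common attributes are not a superkey of either fragment. The join is lossy.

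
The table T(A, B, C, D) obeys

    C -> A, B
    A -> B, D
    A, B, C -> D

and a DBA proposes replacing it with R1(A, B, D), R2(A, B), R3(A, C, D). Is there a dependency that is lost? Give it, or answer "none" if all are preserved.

C → A, B: restricted closure across fragments reaches A, B.
A → B, D lies within R1.
A, B, C → D: restricted closure across fragments reaches D.
Every dependency is enforceable on the fragments, so the decomposition is dependency-preserving.

none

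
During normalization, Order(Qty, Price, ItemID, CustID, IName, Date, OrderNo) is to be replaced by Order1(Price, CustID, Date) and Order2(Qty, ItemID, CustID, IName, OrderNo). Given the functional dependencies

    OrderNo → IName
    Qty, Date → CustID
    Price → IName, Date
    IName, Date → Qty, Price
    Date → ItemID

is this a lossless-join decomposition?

Common attributes: Order1 ∩ Order2 = {CustID}.
No dependency enlarges {CustID}, so (CustID)⁺ = {CustID}.
The closure contains neither all of Order1 = {Price, CustID, Date} nor all of Order2 = {Qty, ItemID, CustID, IName, OrderNo}, so the common attributes are not a superkey of either fragment. The join is lossy.

No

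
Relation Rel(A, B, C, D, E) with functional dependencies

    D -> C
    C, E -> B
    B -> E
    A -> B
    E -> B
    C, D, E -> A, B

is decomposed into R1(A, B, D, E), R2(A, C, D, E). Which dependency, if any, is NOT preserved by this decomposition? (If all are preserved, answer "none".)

none

D → C lies within R2.
C, E → B: restricted closure across fragments reaches B.
B → E lies within R1.
A → B lies within R1.
E → B lies within R1.
C, D, E → A, B: restricted closure across fragments reaches A, B.
Every dependency is enforceable on the fragments, so the decomposition is dependency-preserving.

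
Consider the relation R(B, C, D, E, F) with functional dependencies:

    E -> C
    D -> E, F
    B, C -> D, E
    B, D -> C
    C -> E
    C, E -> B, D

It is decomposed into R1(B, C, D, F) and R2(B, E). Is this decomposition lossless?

No

Common attributes: R1 ∩ R2 = {B}.
No dependency enlarges {B}, so (B)⁺ = {B}.
The closure contains neither all of R1 = {B, C, D, F} nor all of R2 = {B, E}, so the common attributes are not a superkey of either fragment. The join is lossy.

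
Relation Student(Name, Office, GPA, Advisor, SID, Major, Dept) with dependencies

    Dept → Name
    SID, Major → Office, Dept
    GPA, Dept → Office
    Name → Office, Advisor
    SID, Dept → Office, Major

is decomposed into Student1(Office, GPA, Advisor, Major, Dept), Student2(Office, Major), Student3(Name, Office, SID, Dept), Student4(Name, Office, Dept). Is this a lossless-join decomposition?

Chase test. Columns are Name, Office, GPA, Advisor, SID, Major, Dept; row i has aⱼ where attribute j ∈ Studenti, else bᵢⱼ.
Initial tableau (one row per fragment):
  row 1: b11 a2 a3 a4 b15 a6 a7
  row 2: b21 a2 b23 b24 b25 a6 b27
  row 3: a1 a2 b33 b34 a5 b36 a7
  row 4: a1 a2 b43 b44 b45 b46 a7
Rows 1 and 3 agree on Dept; apply Dept→Name and equate their Name entries.
Rows 1 and 3 agree on Name; apply Name→Office, Advisor and equate their Office, Advisor entries.
Rows 1 and 4 agree on Name; apply Name→Office, Advisor and equate their Office, Advisor entries.
No row becomes fully distinguished — the join is lossy.

No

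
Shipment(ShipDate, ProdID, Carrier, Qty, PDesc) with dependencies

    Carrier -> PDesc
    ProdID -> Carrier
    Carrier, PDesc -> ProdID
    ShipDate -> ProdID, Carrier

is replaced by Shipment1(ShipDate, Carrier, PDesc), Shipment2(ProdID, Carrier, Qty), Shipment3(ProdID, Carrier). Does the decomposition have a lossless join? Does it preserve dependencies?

Lossless test (chase): Rows 1 and 2 agree on Carrier; apply Carrier→PDesc and equate their PDesc entries. Rows 1 and 3 agree on Carrier; apply Carrier→PDesc and equate their PDesc entries. Rows 1 and 2 agree on Carrier, PDesc; apply Carrier, PDesc→ProdID and equate their ProdID entries. No row becomes fully distinguished — the join is lossy.
Dependency preservation: Carrier, PDesc → ProdID; ShipDate → ProdID, Carrier are not contained in any single fragment, but the restricted closure of each left-hand side across the fragments still reaches the right-hand side; the remaining FDs each lie inside some fragment. All dependencies are preserved.

lossy but dependency-preserving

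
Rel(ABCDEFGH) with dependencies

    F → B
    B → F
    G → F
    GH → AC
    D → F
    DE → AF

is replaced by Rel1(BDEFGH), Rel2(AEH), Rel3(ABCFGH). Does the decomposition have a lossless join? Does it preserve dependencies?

lossless but not dependency-preserving

Lossless test (chase): Rows 1 and 3 agree on GH; apply GH→AC and equate their AC entries. Row 1 is now all distinguished symbols — the join is lossless.
Dependency preservation: the restricted closure of {DE} across the fragments never reaches {AF}, so DE → AF cannot be enforced without a join — not preserved.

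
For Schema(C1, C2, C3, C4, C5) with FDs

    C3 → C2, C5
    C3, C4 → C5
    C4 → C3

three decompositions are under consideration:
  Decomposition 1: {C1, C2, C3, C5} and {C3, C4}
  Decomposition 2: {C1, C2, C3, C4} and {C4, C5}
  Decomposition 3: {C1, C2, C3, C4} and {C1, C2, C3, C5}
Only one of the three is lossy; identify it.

Decomposition 1: common = {C3}, closure = {C2, C3, C5} → lossy.
Decomposition 2: common = {C4}, closure = {C2, C3, C4, C5} → lossless.
Decomposition 3: common = {C1, C2, C3}, closure = {C1, C2, C3, C5} → lossless.

Decomposition 1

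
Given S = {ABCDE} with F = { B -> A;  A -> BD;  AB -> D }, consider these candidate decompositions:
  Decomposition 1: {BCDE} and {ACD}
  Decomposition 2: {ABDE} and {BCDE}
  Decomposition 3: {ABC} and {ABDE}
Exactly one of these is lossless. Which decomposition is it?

Decomposition 2

Decomposition 1: common = {CD}, closure = {CD} → lossy.
Decomposition 2: common = {BDE}, closure = {ABDE} → lossless.
Decomposition 3: common = {AB}, closure = {ABD} → lossy.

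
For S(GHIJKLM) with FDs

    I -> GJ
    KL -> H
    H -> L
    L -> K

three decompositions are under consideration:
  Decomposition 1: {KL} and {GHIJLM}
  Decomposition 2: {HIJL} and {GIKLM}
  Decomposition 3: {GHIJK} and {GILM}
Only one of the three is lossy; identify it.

Decomposition 3

Decomposition 1: common = {L}, closure = {HKL} → lossless.
Decomposition 2: common = {IL}, closure = {GHIJKL} → lossless.
Decomposition 3: common = {GI}, closure = {GIJ} → lossy.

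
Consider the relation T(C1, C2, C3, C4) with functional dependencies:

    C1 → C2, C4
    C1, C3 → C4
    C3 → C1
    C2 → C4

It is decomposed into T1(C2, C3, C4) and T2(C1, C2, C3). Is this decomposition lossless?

Common attributes: T1 ∩ T2 = {C2, C3}.
Closure of {C2, C3}: C3 → C1 applies, adding C1; C2 → C4 applies, adding C4. So (C2, C3)⁺ = {C1, C2, C3, C4}.
This closure contains every attribute of T1, so T1 ∩ T2 → T1. The join is lossless.

Yes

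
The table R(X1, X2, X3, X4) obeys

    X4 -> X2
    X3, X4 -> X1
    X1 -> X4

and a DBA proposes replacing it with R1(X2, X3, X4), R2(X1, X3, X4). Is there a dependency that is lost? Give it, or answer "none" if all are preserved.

X4 → X2 lies within R1.
X3, X4 → X1 lies within R2.
X1 → X4 lies within R2.
Every dependency is enforceable on the fragments, so the decomposition is dependency-preserving.

none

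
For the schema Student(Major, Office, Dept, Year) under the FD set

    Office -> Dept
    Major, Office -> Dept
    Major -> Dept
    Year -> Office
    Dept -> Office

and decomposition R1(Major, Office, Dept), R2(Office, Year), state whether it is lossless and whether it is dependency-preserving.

Lossless test: (Office)⁺ = {Office, Dept}, which is a superkey of neither fragment — lossy.
Dependency preservation: every FD's attributes lie within a single fragment, so each can be enforced locally — preserved.

lossy but dependency-preserving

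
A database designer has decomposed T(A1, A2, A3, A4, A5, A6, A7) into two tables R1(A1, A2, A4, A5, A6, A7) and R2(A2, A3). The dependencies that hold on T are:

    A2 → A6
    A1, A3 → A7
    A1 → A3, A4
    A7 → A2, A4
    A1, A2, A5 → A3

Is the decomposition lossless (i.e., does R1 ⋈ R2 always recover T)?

No

Common attributes: R1 ∩ R2 = {A2}.
Closure of {A2}: A2 → A6 applies, adding A6. So (A2)⁺ = {A2, A6}.
The closure contains neither all of R1 = {A1, A2, A4, A5, A6, A7} nor all of R2 = {A2, A3}, so the common attributes are not a superkey of either fragment. The join is lossy.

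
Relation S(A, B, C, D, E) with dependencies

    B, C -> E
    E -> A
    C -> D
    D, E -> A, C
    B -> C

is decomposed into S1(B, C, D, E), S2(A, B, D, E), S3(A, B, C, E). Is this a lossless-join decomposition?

Yes

Chase test. Columns are A, B, C, D, E; row i has aⱼ where attribute j ∈ Si, else bᵢⱼ.
Initial tableau (one row per fragment):
  row 1: b11 a2 a3 a4 a5
  row 2: a1 a2 b23 a4 a5
  row 3: a1 a2 a3 b34 a5
Rows 1 and 2 agree on E; apply E→A and equate their A entries.
Rows 1 and 3 agree on C; apply C→D and equate their D entries.
Rows 1 and 2 agree on D, E; apply D, E→A, C and equate their A, C entries.
Row 1 is now all distinguished symbols — the join is lossless.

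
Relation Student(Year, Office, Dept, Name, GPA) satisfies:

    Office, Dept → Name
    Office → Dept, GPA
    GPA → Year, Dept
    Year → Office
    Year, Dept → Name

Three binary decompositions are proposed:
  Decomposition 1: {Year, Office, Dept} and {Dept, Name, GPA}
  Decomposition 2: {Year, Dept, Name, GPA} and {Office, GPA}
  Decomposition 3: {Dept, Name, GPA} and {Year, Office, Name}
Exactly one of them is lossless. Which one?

Decomposition 2

Decomposition 1: common = {Dept}, closure = {Dept} → lossy.
Decomposition 2: common = {GPA}, closure = {Year, Office, Dept, Name, GPA} → lossless.
Decomposition 3: common = {Name}, closure = {Name} → lossy.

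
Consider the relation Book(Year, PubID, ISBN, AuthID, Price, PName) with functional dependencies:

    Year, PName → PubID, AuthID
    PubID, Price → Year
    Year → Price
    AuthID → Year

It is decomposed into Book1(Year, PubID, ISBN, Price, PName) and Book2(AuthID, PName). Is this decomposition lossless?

Common attributes: Book1 ∩ Book2 = {PName}.
No dependency enlarges {PName}, so (PName)⁺ = {PName}.
The closure contains neither all of Book1 = {Year, PubID, ISBN, Price, PName} nor all of Book2 = {AuthID, PName}, so the common attributes are not a superkey of either fragment. The join is lossy.

No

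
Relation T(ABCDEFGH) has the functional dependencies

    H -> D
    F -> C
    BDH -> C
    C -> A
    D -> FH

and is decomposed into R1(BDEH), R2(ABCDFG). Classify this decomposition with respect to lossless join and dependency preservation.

Lossless test: (BD)⁺ = {ABCDFH}, which is a superkey of neither fragment — lossy.
Dependency preservation: BDH → C; D → FH are not contained in any single fragment, but the restricted closure of each left-hand side across the fragments still reaches the right-hand side; the remaining FDs each lie inside some fragment. All dependencies are preserved.

lossy but dependency-preserving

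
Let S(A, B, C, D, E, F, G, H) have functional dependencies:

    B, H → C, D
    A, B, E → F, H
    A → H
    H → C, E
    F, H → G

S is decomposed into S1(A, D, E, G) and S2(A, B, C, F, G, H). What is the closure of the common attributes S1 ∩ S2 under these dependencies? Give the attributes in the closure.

S1 ∩ S2 = {A, G}.
A → H applies, adding H
H → C, E applies, adding C, E
Closure: {A, C, E, G, H}.

A, C, E, G, H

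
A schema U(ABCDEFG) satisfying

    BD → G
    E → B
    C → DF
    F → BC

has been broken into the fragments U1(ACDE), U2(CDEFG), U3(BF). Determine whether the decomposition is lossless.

Chase test. Columns are ABCDEFG; row i has aⱼ where attribute j ∈ Ui, else bᵢⱼ.
Initial tableau (one row per fragment):
  row 1: a1 b12 a3 a4 a5 b16 b17
  row 2: b21 b22 a3 a4 a5 a6 a7
  row 3: b31 a2 b33 b34 b35 a6 b37
Rows 1 and 2 agree on E; apply E→B and equate their B entries.
Rows 1 and 2 agree on C; apply C→DF and equate their DF entries.
Rows 1 and 3 agree on F; apply F→BC and equate their BC entries.
Rows 1 and 2 agree on BD; apply BD→G and equate their G entries.
Rows 1 and 3 agree on C; apply C→DF and equate their DF entries.
Rows 1 and 3 agree on BD; apply BD→G and equate their G entries.
Row 1 is now all distinguished symbols — the join is lossless.

Yes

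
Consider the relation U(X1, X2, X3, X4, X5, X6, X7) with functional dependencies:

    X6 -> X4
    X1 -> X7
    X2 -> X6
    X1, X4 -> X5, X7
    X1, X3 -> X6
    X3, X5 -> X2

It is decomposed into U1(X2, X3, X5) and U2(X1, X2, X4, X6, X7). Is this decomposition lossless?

No

Common attributes: U1 ∩ U2 = {X2}.
Closure of {X2}: X2 → X6 applies, adding X6; X6 → X4 applies, adding X4. So (X2)⁺ = {X2, X4, X6}.
The closure contains neither all of U1 = {X2, X3, X5} nor all of U2 = {X1, X2, X4, X6, X7}, so the common attributes are not a superkey of either fragment. The join is lossy.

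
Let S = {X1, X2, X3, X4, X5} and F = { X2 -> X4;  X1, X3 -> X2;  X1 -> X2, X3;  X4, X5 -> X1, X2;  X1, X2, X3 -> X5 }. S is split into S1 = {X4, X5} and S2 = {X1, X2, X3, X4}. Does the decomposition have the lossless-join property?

No

Common attributes: S1 ∩ S2 = {X4}.
No dependency enlarges {X4}, so (X4)⁺ = {X4}.
The closure contains neither all of S1 = {X4, X5} nor all of S2 = {X1, X2, X3, X4}, so the common attributes are not a superkey of either fragment. The join is lossy.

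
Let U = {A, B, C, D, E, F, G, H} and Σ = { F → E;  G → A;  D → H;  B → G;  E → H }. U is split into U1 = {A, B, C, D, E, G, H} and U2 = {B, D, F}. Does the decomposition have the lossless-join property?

No

Common attributes: U1 ∩ U2 = {B, D}.
Closure of {B, D}: D → H applies, adding H; B → G applies, adding G; G → A applies, adding A. So (B, D)⁺ = {A, B, D, G, H}.
The closure contains neither all of U1 = {A, B, C, D, E, G, H} nor all of U2 = {B, D, F}, so the common attributes are not a superkey of either fragment. The join is lossy.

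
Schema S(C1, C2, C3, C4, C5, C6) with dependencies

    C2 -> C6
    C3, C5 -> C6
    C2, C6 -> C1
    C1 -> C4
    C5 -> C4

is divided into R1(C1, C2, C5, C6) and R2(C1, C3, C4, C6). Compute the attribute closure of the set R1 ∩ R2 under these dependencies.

R1 ∩ R2 = {C1, C6}.
C1 → C4 applies, adding C4
Closure: {C1, C4, C6}.

C1, C4, C6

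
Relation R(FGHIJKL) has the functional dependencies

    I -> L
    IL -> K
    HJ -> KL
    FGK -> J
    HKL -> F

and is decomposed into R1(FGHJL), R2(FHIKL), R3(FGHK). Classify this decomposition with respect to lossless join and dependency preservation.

Lossless test (chase): applying each FD to every pair of rows produces no changes in the tableau, so no row becomes fully distinguished — the join is lossy.
Dependency preservation: the restricted closure of {HJ} across the fragments never reaches {KL}, so HJ → KL cannot be enforced without a join — not preserved.

lossy and not dependency-preserving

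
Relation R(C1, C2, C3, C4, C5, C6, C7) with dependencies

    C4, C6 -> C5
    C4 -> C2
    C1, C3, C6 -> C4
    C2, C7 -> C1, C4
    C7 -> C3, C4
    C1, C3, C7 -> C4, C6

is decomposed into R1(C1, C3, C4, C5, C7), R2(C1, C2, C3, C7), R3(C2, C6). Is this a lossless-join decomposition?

Chase test. Columns are C1, C2, C3, C4, C5, C6, C7; row i has aⱼ where attribute j ∈ Ri, else bᵢⱼ.
Initial tableau (one row per fragment):
  row 1: a1 b12 a3 a4 a5 b16 a7
  row 2: a1 a2 a3 b24 b25 b26 a7
  row 3: b31 a2 b33 b34 b35 a6 b37
Rows 1 and 2 agree on C7; apply C7→C3, C4 and equate their C3, C4 entries.
Rows 1 and 2 agree on C1, C3, C7; apply C1, C3, C7→C4, C6 and equate their C4, C6 entries.
Rows 1 and 2 agree on C4, C6; apply C4, C6→C5 and equate their C5 entries.
Rows 1 and 2 agree on C4; apply C4→C2 and equate their C2 entries.
No row becomes fully distinguished — the join is lossy.

No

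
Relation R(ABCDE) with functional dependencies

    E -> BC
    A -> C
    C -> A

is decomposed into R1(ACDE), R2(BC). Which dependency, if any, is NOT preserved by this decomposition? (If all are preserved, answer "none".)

Check E → BC: no single fragment contains all of {BCE}, and the restricted closure of {E} across the fragments never reaches {BC}.
A → C is preserved.
C → A is preserved.

E -> BC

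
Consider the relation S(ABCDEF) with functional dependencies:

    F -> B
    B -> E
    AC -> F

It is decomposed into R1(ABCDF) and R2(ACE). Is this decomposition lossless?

Common attributes: R1 ∩ R2 = {AC}.
Closure of {AC}: AC → F applies, adding F; F → B applies, adding B; B → E applies, adding E. So (AC)⁺ = {ABCEF}.
This closure contains every attribute of R2, so R1 ∩ R2 → R2. The join is lossless.

Yes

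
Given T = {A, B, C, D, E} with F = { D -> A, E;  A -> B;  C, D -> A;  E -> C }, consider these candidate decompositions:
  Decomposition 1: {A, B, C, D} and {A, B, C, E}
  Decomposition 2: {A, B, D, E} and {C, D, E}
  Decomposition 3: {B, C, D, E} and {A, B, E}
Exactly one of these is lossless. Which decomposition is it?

Decomposition 1: common = {A, B, C}, closure = {A, B, C} → lossy.
Decomposition 2: common = {D, E}, closure = {A, B, C, D, E} → lossless.
Decomposition 3: common = {B, E}, closure = {B, C, E} → lossy.

Decomposition 2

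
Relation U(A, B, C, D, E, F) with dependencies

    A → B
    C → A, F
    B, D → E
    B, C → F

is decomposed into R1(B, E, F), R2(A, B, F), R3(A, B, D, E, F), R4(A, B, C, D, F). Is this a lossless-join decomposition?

Yes

Chase test. Columns are A, B, C, D, E, F; row i has aⱼ where attribute j ∈ Ri, else bᵢⱼ.
Initial tableau (one row per fragment):
  row 1: b11 a2 b13 b14 a5 a6
  row 2: a1 a2 b23 b24 b25 a6
  row 3: a1 a2 b33 a4 a5 a6
  row 4: a1 a2 a3 a4 b45 a6
Rows 3 and 4 agree on B, D; apply B, D→E and equate their E entries.
Row 4 is now all distinguished symbols — the join is lossless.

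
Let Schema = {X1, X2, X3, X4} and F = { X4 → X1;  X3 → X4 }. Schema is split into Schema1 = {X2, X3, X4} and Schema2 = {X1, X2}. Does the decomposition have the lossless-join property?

Common attributes: Schema1 ∩ Schema2 = {X2}.
No dependency enlarges {X2}, so (X2)⁺ = {X2}.
The closure contains neither all of Schema1 = {X2, X3, X4} nor all of Schema2 = {X1, X2}, so the common attributes are not a superkey of either fragment. The join is lossy.

No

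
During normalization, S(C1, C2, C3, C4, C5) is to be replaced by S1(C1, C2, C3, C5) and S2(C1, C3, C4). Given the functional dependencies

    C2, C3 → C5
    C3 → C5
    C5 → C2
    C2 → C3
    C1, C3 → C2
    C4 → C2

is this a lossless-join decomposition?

Yes

Common attributes: S1 ∩ S2 = {C1, C3}.
Closure of {C1, C3}: C3 → C5 applies, adding C5; C5 → C2 applies, adding C2. So (C1, C3)⁺ = {C1, C2, C3, C5}.
This closure contains every attribute of S1, so S1 ∩ S2 → S1. The join is lossless.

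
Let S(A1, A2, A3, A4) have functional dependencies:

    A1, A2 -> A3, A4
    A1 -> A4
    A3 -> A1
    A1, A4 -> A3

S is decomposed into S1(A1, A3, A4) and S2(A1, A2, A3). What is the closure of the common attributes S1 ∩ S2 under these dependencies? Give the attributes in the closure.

S1 ∩ S2 = {A1, A3}.
A1 → A4 applies, adding A4
Closure: {A1, A3, A4}.

A1, A3, A4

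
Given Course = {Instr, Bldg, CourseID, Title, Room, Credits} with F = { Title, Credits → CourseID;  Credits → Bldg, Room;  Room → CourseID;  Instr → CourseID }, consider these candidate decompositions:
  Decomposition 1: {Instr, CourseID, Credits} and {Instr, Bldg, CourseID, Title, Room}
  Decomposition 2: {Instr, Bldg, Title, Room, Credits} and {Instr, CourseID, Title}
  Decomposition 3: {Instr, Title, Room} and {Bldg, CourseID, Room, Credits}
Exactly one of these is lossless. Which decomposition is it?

Decomposition 1: common = {Instr, CourseID}, closure = {Instr, CourseID} → lossy.
Decomposition 2: common = {Instr, Title}, closure = {Instr, CourseID, Title} → lossless.
Decomposition 3: common = {Room}, closure = {CourseID, Room} → lossy.

Decomposition 2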